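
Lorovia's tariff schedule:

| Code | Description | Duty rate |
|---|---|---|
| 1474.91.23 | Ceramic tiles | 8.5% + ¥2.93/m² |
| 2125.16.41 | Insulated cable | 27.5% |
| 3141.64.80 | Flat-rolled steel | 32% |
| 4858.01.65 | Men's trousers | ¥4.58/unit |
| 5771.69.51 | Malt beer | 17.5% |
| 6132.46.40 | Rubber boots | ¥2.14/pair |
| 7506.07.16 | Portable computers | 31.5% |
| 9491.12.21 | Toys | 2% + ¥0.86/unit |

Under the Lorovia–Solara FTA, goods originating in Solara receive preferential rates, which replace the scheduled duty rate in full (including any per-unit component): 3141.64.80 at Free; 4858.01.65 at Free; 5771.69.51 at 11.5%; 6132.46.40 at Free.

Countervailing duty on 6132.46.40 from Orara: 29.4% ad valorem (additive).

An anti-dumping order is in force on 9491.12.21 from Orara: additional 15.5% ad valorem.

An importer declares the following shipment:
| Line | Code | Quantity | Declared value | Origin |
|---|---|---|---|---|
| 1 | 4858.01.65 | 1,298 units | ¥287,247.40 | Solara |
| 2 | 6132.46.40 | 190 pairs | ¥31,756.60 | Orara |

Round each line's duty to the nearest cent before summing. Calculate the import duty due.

Line 1 (4858.01.65, Solara, 1,298 units, ¥287,247.40):
Base rate for 4858.01.65 is ¥4.58/unit.
Origin Solara qualifies under the Lorovia–Solara agreement and 4858.01.65 is covered: preferential rate Free applies instead.
Duty = ¥287,247.40 × 0% = ¥0.00.
Line 2 (6132.46.40, Orara, 190 pairs, ¥31,756.60):
Base rate for 6132.46.40 is ¥2.14/pair.
6132.46.40 has an FTA preferential rate, but origin Orara is not Solara; base rate stands.
Additional duty on 6132.46.40 from Orara: +29.4% ad valorem. Applied ad valorem rate = 29.4%.
Duty = ¥31,756.60 × 29.4% + 190 × ¥2.14 = ¥9,743.04.
Total = ¥0.00 + ¥9,743.04 = ¥9,743.04.

¥9,743.04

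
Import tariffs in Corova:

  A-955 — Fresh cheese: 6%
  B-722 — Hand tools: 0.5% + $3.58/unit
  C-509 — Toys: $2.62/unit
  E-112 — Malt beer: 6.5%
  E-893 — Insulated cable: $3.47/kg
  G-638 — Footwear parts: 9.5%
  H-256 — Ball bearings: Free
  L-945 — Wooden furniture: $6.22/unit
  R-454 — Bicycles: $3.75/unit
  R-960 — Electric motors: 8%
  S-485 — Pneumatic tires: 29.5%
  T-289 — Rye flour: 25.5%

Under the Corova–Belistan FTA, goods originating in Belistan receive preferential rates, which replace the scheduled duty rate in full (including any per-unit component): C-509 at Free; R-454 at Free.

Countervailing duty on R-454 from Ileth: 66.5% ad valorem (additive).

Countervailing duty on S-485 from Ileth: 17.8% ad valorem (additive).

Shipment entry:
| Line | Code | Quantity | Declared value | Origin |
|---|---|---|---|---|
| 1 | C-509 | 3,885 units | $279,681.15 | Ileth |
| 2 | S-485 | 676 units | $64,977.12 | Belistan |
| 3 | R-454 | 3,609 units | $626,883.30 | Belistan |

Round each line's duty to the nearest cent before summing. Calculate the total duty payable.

$29,346.95

Line 1 (C-509, Ileth, 3,885 units, $279,681.15):
Base rate for C-509 is $2.62/unit.
C-509 has an FTA preferential rate, but origin Ileth is not Belistan; base rate stands.
Duty = 3,885 × $2.62 = $10,178.70.
Line 2 (S-485, Belistan, 676 units, $64,977.12):
Base rate for S-485 is 29.5%.
Origin Belistan is the FTA partner but S-485 is not on the preference list; base rate stands.
The additional-duty order on S-485 targets Ileth, not Belistan; it does not apply.
Duty = $64,977.12 × 29.5% = $19,168.25.
Line 3 (R-454, Belistan, 3,609 units, $626,883.30):
Base rate for R-454 is $3.75/unit.
Origin Belistan qualifies under the Corova–Belistan agreement and R-454 is covered: preferential rate Free applies instead.
The additional-duty order on R-454 targets Ileth, not Belistan; it does not apply.
Duty = $626,883.30 × 0% = $0.00.
Total = $10,178.70 + $19,168.25 + $0.00 = $29,346.95.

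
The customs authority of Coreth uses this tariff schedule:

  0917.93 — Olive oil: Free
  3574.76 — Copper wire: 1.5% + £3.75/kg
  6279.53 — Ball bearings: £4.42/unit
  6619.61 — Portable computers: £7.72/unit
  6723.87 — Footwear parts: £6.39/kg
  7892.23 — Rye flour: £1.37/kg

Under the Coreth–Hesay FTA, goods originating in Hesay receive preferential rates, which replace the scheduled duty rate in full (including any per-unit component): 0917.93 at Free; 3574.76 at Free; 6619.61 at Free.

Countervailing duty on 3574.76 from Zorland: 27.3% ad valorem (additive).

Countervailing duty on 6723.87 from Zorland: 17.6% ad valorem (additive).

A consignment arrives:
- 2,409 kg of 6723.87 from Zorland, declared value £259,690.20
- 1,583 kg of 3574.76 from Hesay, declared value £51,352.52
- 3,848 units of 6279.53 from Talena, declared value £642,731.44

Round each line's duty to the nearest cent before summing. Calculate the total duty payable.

£78,107.15

Line 1 (6723.87, Zorland, 2,409 kg, £259,690.20):
Base rate for 6723.87 is £6.39/kg.
Additional duty on 6723.87 from Zorland: +17.6% ad valorem. Applied ad valorem rate = 17.6%.
Duty = £259,690.20 × 17.6% + 2,409 × £6.39 = £61,098.99.
Line 2 (3574.76, Hesay, 1,583 kg, £51,352.52):
Base rate for 3574.76 is 1.5% + £3.75/kg.
Origin Hesay qualifies under the Coreth–Hesay agreement and 3574.76 is covered: preferential rate Free applies instead.
The additional-duty order on 3574.76 targets Zorland, not Hesay; it does not apply.
Duty = £51,352.52 × 0% = £0.00.
Line 3 (6279.53, Talena, 3,848 units, £642,731.44):
Base rate for 6279.53 is £4.42/unit.
Duty = 3,848 × £4.42 = £17,008.16.
Total = £61,098.99 + £0.00 + £17,008.16 = £78,107.15.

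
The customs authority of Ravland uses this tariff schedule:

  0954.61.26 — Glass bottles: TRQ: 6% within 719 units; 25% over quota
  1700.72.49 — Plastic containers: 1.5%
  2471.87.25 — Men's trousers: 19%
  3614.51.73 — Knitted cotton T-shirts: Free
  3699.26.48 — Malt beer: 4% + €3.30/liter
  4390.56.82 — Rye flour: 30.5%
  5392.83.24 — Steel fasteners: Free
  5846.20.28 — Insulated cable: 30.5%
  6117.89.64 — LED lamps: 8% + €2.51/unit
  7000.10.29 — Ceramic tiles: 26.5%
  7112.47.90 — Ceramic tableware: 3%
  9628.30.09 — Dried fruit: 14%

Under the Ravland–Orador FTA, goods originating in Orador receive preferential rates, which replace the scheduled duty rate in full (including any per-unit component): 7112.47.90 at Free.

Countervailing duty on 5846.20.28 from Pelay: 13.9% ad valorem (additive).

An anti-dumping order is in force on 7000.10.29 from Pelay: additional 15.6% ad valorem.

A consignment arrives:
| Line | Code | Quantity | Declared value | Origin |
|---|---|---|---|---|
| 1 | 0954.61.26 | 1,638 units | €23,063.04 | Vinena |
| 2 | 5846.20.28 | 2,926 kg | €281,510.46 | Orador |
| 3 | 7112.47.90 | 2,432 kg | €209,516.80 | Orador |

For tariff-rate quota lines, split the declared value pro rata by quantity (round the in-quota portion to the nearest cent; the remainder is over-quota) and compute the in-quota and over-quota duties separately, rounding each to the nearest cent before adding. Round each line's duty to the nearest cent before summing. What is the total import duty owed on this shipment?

€89,702.98

Line 1 (0954.61.26, Vinena, 1,638 units, €23,063.04):
Code 0954.61.26 is under a tariff-rate quota (threshold 719 units). In-quota: 719 units at 6%; over-quota: 919 units at 25%.
Pro-rata value split: in-quota = €23,063.04 × 719/1,638 = €10,123.52; over-quota = €23,063.04 − €10,123.52 = €12,939.52.
In-quota duty = €10,123.52 × 6% = €607.41. Over-quota duty = €12,939.52 × 25% = €3,234.88.
Line duty = €607.41 + €3,234.88 = €3,842.29.
Line 2 (5846.20.28, Orador, 2,926 kg, €281,510.46):
Base rate for 5846.20.28 is 30.5%.
Origin Orador is the FTA partner but 5846.20.28 is not on the preference list; base rate stands.
The additional-duty order on 5846.20.28 targets Pelay, not Orador; it does not apply.
Duty = €281,510.46 × 30.5% = €85,860.69.
Line 3 (7112.47.90, Orador, 2,432 kg, €209,516.80):
Base rate for 7112.47.90 is 3%.
Origin Orador qualifies under the Ravland–Orador agreement and 7112.47.90 is covered: preferential rate Free applies instead.
Duty = €209,516.80 × 0% = €0.00.
Total = €3,842.29 + €85,860.69 + €0.00 = €89,702.98.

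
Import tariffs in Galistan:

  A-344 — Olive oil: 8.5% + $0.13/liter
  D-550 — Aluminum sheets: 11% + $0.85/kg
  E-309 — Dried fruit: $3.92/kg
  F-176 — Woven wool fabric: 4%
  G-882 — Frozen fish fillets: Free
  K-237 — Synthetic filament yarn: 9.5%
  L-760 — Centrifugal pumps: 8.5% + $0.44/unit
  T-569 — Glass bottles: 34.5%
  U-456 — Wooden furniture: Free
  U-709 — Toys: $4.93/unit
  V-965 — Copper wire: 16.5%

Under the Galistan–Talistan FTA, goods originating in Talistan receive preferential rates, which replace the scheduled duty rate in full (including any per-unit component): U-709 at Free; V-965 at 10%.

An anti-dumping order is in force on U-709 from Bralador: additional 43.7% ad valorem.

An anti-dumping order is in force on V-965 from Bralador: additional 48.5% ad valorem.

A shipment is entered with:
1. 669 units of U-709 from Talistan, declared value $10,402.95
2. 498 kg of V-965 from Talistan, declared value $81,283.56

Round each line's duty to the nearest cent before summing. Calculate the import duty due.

$8,128.36

Line 1 (U-709, Talistan, 669 units, $10,402.95):
Base rate for U-709 is $4.93/unit.
Origin Talistan qualifies under the Galistan–Talistan agreement and U-709 is covered: preferential rate Free applies instead.
The additional-duty order on U-709 targets Bralador, not Talistan; it does not apply.
Duty = $10,402.95 × 0% = $0.00.
Line 2 (V-965, Talistan, 498 kg, $81,283.56):
Base rate for V-965 is 16.5%.
Origin Talistan qualifies under the Galistan–Talistan agreement and V-965 is covered: preferential rate 10% applies instead.
The additional-duty order on V-965 targets Bralador, not Talistan; it does not apply.
Duty = $81,283.56 × 10% = $8,128.36.
Total = $0.00 + $8,128.36 = $8,128.36.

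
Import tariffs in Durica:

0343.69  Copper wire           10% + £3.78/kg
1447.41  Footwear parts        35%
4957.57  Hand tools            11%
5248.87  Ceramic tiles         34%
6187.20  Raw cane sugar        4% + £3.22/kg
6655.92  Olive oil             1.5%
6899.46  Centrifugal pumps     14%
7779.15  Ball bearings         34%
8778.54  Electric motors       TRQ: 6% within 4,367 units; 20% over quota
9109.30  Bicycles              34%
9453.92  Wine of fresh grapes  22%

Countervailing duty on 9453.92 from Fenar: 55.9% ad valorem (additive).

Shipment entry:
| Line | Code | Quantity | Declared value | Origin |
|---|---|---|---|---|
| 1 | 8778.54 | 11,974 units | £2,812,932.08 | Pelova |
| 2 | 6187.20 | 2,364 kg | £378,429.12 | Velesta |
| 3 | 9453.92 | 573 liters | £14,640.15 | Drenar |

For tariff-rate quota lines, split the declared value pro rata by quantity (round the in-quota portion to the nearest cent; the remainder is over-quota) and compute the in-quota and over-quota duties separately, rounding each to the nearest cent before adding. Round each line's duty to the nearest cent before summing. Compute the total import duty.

Line 1 (8778.54, Pelova, 11,974 units, £2,812,932.08):
Code 8778.54 is under a tariff-rate quota (threshold 4,367 units). In-quota: 4,367 units at 6%; over-quota: 7,607 units at 20%.
Pro-rata value split: in-quota = £2,812,932.08 × 4,367/11,974 = £1,025,895.64; over-quota = £2,812,932.08 − £1,025,895.64 = £1,787,036.44.
In-quota duty = £1,025,895.64 × 6% = £61,553.74. Over-quota duty = £1,787,036.44 × 20% = £357,407.29.
Line duty = £61,553.74 + £357,407.29 = £418,961.03.
Line 2 (6187.20, Velesta, 2,364 kg, £378,429.12):
Base rate for 6187.20 is 4% + £3.22/kg.
Duty = £378,429.12 × 4% + 2,364 × £3.22 = £22,749.24.
Line 3 (9453.92, Drenar, 573 liters, £14,640.15):
Base rate for 9453.92 is 22%.
The additional-duty order on 9453.92 targets Fenar, not Drenar; it does not apply.
Duty = £14,640.15 × 22% = £3,220.83.
Total = £418,961.03 + £22,749.24 + £3,220.83 = £444,931.10.

£444,931.10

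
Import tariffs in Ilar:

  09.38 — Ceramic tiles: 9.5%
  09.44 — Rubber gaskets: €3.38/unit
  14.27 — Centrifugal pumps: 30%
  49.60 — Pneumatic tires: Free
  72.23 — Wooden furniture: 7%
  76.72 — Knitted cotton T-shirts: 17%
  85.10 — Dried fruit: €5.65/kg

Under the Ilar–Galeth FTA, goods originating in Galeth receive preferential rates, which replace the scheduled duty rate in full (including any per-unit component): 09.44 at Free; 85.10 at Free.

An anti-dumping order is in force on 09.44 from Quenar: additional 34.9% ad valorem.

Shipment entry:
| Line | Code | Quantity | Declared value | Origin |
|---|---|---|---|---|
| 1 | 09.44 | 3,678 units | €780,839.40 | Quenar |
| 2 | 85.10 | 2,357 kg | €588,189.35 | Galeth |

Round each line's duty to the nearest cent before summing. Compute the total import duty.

Line 1 (09.44, Quenar, 3,678 units, €780,839.40):
Base rate for 09.44 is €3.38/unit.
09.44 has an FTA preferential rate, but origin Quenar is not Galeth; base rate stands.
Additional duty on 09.44 from Quenar: +34.9% ad valorem. Applied ad valorem rate = 34.9%.
Duty = €780,839.40 × 34.9% + 3,678 × €3.38 = €284,944.59.
Line 2 (85.10, Galeth, 2,357 kg, €588,189.35):
Base rate for 85.10 is €5.65/kg.
Origin Galeth qualifies under the Ilar–Galeth agreement and 85.10 is covered: preferential rate Free applies instead.
Duty = €588,189.35 × 0% = €0.00.
Total = €284,944.59 + €0.00 = €284,944.59.

€284,944.59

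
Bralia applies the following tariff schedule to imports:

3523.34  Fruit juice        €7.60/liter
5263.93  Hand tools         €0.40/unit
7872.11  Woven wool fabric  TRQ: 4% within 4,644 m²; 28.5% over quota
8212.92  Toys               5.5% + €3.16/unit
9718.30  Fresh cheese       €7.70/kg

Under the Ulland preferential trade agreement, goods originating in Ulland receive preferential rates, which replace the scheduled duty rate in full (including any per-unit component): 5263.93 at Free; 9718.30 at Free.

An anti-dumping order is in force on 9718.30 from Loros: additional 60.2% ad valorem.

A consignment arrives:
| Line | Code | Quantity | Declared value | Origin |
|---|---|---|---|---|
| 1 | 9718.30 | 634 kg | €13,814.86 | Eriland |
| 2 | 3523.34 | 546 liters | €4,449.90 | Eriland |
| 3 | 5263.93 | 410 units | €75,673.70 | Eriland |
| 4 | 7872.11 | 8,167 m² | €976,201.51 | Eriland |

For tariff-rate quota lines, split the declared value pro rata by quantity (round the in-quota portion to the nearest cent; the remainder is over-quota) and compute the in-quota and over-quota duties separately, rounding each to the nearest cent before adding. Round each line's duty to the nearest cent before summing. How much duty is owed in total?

€151,413.98

Line 1 (9718.30, Eriland, 634 kg, €13,814.86):
Base rate for 9718.30 is €7.70/kg.
9718.30 has an FTA preferential rate, but origin Eriland is not Ulland; base rate stands.
The additional-duty order on 9718.30 targets Loros, not Eriland; it does not apply.
Duty = 634 × €7.70 = €4,881.80.
Line 2 (3523.34, Eriland, 546 liters, €4,449.90):
Base rate for 3523.34 is €7.60/liter.
Duty = 546 × €7.60 = €4,149.60.
Line 3 (5263.93, Eriland, 410 units, €75,673.70):
Base rate for 5263.93 is €0.40/unit.
5263.93 has an FTA preferential rate, but origin Eriland is not Ulland; base rate stands.
Duty = 410 × €0.40 = €164.00.
Line 4 (7872.11, Eriland, 8,167 m², €976,201.51):
Code 7872.11 is under a tariff-rate quota (threshold 4,644 m²). In-quota: 4,644 m² at 4%; over-quota: 3,523 m² at 28.5%.
Pro-rata value split: in-quota = €976,201.51 × 4,644/8,167 = €555,097.32; over-quota = €976,201.51 − €555,097.32 = €421,104.19.
In-quota duty = €555,097.32 × 4% = €22,203.89. Over-quota duty = €421,104.19 × 28.5% = €120,014.69.
Line duty = €22,203.89 + €120,014.69 = €142,218.58.
Total = €4,881.80 + €4,149.60 + €164.00 + €142,218.58 = €151,413.98.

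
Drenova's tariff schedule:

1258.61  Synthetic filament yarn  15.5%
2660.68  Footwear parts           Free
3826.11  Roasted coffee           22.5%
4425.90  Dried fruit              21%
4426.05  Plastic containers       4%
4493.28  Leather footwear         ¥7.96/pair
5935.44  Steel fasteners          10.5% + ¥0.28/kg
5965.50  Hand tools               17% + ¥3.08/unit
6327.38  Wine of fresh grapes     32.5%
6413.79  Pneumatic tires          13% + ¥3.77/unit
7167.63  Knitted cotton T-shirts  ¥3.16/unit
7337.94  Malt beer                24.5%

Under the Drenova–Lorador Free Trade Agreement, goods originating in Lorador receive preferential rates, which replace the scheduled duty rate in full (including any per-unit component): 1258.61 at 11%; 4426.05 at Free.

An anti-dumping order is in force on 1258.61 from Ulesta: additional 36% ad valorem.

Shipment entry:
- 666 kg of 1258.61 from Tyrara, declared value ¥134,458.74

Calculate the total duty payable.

¥20,841.10

Line 1 (1258.61, Tyrara, 666 kg, ¥134,458.74):
Base rate for 1258.61 is 15.5%.
1258.61 has an FTA preferential rate, but origin Tyrara is not Lorador; base rate stands.
The additional-duty order on 1258.61 targets Ulesta, not Tyrara; it does not apply.
Duty = ¥134,458.74 × 15.5% = ¥20,841.10.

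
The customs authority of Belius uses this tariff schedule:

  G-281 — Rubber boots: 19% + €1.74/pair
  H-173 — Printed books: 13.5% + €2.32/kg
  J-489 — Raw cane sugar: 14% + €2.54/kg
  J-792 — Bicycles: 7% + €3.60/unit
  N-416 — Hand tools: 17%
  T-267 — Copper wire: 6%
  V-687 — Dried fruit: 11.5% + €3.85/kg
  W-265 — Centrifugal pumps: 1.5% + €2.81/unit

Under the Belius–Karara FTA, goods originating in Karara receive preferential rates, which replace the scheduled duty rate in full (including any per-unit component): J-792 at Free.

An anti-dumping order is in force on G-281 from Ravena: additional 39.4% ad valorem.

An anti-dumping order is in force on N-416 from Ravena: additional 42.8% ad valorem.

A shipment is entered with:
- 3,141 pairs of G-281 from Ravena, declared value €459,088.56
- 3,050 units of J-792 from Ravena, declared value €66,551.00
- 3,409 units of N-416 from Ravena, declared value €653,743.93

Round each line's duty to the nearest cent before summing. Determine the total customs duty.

€680,150.50

Line 1 (G-281, Ravena, 3,141 pairs, €459,088.56):
Base rate for G-281 is 19% + €1.74/pair.
Additional duty on G-281 from Ravena: +39.4%. Applied ad valorem rate: 19% + 39.4% = 58.4%.
Duty = €459,088.56 × 58.4% + 3,141 × €1.74 = €273,573.06.
Line 2 (J-792, Ravena, 3,050 units, €66,551.00):
Base rate for J-792 is 7% + €3.60/unit.
J-792 has an FTA preferential rate, but origin Ravena is not Karara; base rate stands.
Duty = €66,551.00 × 7% + 3,050 × €3.60 = €15,638.57.
Line 3 (N-416, Ravena, 3,409 units, €653,743.93):
Base rate for N-416 is 17%.
Additional duty on N-416 from Ravena: +42.8%. Applied ad valorem rate: 17% + 42.8% = 59.8%.
Duty = €653,743.93 × 59.8% = €390,938.87.
Total = €273,573.06 + €15,638.57 + €390,938.87 = €680,150.50.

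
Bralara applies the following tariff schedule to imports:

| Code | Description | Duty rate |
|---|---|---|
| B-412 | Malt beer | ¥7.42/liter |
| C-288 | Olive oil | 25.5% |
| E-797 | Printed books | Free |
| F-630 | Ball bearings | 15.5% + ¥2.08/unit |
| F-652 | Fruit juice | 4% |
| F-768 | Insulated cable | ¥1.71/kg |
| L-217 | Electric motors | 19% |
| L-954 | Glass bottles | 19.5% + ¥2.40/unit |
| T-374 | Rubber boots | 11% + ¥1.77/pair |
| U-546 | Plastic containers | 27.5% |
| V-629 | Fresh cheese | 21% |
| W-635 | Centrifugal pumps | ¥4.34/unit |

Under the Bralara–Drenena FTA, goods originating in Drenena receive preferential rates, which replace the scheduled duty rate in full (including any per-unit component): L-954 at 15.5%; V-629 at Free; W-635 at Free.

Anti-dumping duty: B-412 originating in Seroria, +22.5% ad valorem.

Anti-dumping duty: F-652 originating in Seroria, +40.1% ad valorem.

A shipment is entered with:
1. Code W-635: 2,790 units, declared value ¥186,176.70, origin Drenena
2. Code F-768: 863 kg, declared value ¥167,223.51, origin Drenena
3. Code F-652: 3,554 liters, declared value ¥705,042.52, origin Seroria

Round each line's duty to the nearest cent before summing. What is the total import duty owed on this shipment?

Line 1 (W-635, Drenena, 2,790 units, ¥186,176.70):
Base rate for W-635 is ¥4.34/unit.
Origin Drenena qualifies under the Bralara–Drenena agreement and W-635 is covered: preferential rate Free applies instead.
Duty = ¥186,176.70 × 0% = ¥0.00.
Line 2 (F-768, Drenena, 863 kg, ¥167,223.51):
Base rate for F-768 is ¥1.71/kg.
Origin Drenena is the FTA partner but F-768 is not on the preference list; base rate stands.
Duty = 863 × ¥1.71 = ¥1,475.73.
Line 3 (F-652, Seroria, 3,554 liters, ¥705,042.52):
Base rate for F-652 is 4%.
Additional duty on F-652 from Seroria: +40.1%. Applied ad valorem rate: 4% + 40.1% = 44.1%.
Duty = ¥705,042.52 × 44.1% = ¥310,923.75.
Total = ¥0.00 + ¥1,475.73 + ¥310,923.75 = ¥312,399.48.

¥312,399.48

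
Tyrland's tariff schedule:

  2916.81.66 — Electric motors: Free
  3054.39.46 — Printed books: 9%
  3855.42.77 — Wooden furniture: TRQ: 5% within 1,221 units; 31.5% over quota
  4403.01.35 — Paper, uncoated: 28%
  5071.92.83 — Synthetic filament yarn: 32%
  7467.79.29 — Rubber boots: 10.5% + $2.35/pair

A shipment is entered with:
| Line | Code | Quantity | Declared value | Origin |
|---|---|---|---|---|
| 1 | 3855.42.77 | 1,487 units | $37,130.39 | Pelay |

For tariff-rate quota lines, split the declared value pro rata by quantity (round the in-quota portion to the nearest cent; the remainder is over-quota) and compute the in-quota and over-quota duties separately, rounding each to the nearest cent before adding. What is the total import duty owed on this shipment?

Line 1 (3855.42.77, Pelay, 1,487 units, $37,130.39):
Code 3855.42.77 is under a tariff-rate quota (threshold 1,221 units). In-quota: 1,221 units at 5%; over-quota: 266 units at 31.5%.
Pro-rata value split: in-quota = $37,130.39 × 1,221/1,487 = $30,488.37; over-quota = $37,130.39 − $30,488.37 = $6,642.02.
In-quota duty = $30,488.37 × 5% = $1,524.42. Over-quota duty = $6,642.02 × 31.5% = $2,092.24.
Line duty = $1,524.42 + $2,092.24 = $3,616.66.

$3,616.66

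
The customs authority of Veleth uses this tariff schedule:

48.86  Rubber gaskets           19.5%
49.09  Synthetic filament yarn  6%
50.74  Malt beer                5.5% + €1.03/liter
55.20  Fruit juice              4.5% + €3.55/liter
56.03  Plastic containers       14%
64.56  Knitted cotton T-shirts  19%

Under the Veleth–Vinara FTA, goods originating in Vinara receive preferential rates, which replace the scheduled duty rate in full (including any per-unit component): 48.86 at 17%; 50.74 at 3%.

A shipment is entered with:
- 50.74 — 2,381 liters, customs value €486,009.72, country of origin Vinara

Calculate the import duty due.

€14,580.29

Line 1 (50.74, Vinara, 2,381 liters, €486,009.72):
Base rate for 50.74 is 5.5% + €1.03/liter.
Origin Vinara qualifies under the Veleth–Vinara agreement and 50.74 is covered: preferential rate 3% applies instead.
Duty = €486,009.72 × 3% = €14,580.29.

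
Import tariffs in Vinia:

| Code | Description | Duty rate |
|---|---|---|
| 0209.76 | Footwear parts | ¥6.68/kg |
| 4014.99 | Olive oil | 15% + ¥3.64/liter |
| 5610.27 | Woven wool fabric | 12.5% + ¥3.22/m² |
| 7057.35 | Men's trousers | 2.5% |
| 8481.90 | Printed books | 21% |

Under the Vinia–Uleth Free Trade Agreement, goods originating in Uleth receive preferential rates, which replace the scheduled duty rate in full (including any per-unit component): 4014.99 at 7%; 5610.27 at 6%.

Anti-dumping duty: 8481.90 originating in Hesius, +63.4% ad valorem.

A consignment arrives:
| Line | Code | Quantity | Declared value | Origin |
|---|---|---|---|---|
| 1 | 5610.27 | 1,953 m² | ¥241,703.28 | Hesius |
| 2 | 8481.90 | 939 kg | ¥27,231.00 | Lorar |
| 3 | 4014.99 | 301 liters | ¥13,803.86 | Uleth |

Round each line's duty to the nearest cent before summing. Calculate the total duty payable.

¥43,186.35

Line 1 (5610.27, Hesius, 1,953 m², ¥241,703.28):
Base rate for 5610.27 is 12.5% + ¥3.22/m².
5610.27 has an FTA preferential rate, but origin Hesius is not Uleth; base rate stands.
Duty = ¥241,703.28 × 12.5% + 1,953 × ¥3.22 = ¥36,501.57.
Line 2 (8481.90, Lorar, 939 kg, ¥27,231.00):
Base rate for 8481.90 is 21%.
The additional-duty order on 8481.90 targets Hesius, not Lorar; it does not apply.
Duty = ¥27,231.00 × 21% = ¥5,718.51.
Line 3 (4014.99, Uleth, 301 liters, ¥13,803.86):
Base rate for 4014.99 is 15% + ¥3.64/liter.
Origin Uleth qualifies under the Vinia–Uleth agreement and 4014.99 is covered: preferential rate 7% applies instead.
Duty = ¥13,803.86 × 7% = ¥966.27.
Total = ¥36,501.57 + ¥5,718.51 + ¥966.27 = ¥43,186.35.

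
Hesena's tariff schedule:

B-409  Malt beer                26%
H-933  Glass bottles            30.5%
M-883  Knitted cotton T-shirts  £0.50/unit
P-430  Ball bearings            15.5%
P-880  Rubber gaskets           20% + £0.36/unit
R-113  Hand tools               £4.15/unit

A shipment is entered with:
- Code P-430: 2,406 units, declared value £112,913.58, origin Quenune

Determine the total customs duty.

£17,501.60

Line 1 (P-430, Quenune, 2,406 units, £112,913.58):
Base rate for P-430 is 15.5%.
Duty = £112,913.58 × 15.5% = £17,501.60.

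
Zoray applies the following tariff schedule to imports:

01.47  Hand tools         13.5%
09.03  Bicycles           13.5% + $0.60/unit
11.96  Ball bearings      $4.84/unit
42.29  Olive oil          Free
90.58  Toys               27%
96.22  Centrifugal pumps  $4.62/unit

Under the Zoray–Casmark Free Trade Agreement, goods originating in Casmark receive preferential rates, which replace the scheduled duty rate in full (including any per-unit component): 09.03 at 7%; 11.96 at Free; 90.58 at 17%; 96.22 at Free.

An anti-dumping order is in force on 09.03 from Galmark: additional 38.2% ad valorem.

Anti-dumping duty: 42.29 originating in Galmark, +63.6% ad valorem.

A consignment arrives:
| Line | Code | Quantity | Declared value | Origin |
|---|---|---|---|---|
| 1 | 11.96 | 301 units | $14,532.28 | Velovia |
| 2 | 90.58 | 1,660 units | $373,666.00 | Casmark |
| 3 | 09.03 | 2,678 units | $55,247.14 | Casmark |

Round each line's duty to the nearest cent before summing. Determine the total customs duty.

Line 1 (11.96, Velovia, 301 units, $14,532.28):
Base rate for 11.96 is $4.84/unit.
11.96 has an FTA preferential rate, but origin Velovia is not Casmark; base rate stands.
Duty = 301 × $4.84 = $1,456.84.
Line 2 (90.58, Casmark, 1,660 units, $373,666.00):
Base rate for 90.58 is 27%.
Origin Casmark qualifies under the Zoray–Casmark agreement and 90.58 is covered: preferential rate 17% applies instead.
Duty = $373,666.00 × 17% = $63,523.22.
Line 3 (09.03, Casmark, 2,678 units, $55,247.14):
Base rate for 09.03 is 13.5% + $0.60/unit.
Origin Casmark qualifies under the Zoray–Casmark agreement and 09.03 is covered: preferential rate 7% applies instead.
The additional-duty order on 09.03 targets Galmark, not Casmark; it does not apply.
Duty = $55,247.14 × 7% = $3,867.30.
Total = $1,456.84 + $63,523.22 + $3,867.30 = $68,847.36.

$68,847.36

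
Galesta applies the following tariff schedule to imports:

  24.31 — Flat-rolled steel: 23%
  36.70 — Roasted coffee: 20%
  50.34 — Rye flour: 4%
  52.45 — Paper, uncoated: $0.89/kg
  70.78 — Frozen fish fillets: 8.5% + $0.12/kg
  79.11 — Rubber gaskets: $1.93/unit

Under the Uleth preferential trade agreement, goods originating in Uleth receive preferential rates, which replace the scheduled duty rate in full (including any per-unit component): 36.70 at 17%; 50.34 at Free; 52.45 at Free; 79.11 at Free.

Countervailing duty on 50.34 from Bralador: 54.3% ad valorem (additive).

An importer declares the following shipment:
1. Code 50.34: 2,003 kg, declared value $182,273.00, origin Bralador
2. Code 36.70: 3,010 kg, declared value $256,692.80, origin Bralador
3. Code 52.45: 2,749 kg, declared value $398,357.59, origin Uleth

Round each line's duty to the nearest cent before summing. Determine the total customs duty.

Line 1 (50.34, Bralador, 2,003 kg, $182,273.00):
Base rate for 50.34 is 4%.
50.34 has an FTA preferential rate, but origin Bralador is not Uleth; base rate stands.
Additional duty on 50.34 from Bralador: +54.3%. Applied ad valorem rate: 4% + 54.3% = 58.3%.
Duty = $182,273.00 × 58.3% = $106,265.16.
Line 2 (36.70, Bralador, 3,010 kg, $256,692.80):
Base rate for 36.70 is 20%.
36.70 has an FTA preferential rate, but origin Bralador is not Uleth; base rate stands.
Duty = $256,692.80 × 20% = $51,338.56.
Line 3 (52.45, Uleth, 2,749 kg, $398,357.59):
Base rate for 52.45 is $0.89/kg.
Origin Uleth qualifies under the Galesta–Uleth agreement and 52.45 is covered: preferential rate Free applies instead.
Duty = $398,357.59 × 0% = $0.00.
Total = $106,265.16 + $51,338.56 + $0.00 = $157,603.72.

$157,603.72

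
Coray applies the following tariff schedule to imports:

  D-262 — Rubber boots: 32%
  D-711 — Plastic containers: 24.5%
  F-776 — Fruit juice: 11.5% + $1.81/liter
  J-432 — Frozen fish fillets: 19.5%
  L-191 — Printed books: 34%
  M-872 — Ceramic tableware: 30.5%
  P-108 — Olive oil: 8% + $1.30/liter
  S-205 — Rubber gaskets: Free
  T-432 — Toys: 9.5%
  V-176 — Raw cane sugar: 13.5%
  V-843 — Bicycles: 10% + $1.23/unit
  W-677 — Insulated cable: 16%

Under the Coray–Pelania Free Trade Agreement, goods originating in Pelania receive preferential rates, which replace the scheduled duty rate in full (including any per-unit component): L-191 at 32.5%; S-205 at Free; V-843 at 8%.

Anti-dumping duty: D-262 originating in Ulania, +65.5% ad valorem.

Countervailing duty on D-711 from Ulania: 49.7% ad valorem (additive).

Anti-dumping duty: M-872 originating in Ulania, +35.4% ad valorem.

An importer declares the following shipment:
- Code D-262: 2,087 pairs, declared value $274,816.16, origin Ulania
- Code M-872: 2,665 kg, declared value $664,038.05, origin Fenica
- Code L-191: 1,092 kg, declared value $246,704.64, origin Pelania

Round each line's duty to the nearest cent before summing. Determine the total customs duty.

$550,656.38

Line 1 (D-262, Ulania, 2,087 pairs, $274,816.16):
Base rate for D-262 is 32%.
Additional duty on D-262 from Ulania: +65.5%. Applied ad valorem rate: 32% + 65.5% = 97.5%.
Duty = $274,816.16 × 97.5% = $267,945.76.
Line 2 (M-872, Fenica, 2,665 kg, $664,038.05):
Base rate for M-872 is 30.5%.
The additional-duty order on M-872 targets Ulania, not Fenica; it does not apply.
Duty = $664,038.05 × 30.5% = $202,531.61.
Line 3 (L-191, Pelania, 1,092 kg, $246,704.64):
Base rate for L-191 is 34%.
Origin Pelania qualifies under the Coray–Pelania agreement and L-191 is covered: preferential rate 32.5% applies instead.
Duty = $246,704.64 × 32.5% = $80,179.01.
Total = $267,945.76 + $202,531.61 + $80,179.01 = $550,656.38.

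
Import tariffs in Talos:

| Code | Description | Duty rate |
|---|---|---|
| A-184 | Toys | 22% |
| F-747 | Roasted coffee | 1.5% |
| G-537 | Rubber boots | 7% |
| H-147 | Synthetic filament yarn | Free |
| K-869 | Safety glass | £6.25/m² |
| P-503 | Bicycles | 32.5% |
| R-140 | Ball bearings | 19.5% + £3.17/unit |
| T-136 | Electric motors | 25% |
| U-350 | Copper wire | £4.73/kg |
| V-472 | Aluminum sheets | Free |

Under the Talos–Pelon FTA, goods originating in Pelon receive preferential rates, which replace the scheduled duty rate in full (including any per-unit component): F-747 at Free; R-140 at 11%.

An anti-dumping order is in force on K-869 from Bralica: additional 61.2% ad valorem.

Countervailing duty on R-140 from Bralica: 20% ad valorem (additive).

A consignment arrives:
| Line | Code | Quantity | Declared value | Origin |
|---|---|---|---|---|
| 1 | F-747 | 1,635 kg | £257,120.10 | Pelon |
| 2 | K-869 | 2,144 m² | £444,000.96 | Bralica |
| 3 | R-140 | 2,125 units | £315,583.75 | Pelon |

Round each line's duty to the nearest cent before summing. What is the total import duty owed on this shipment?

£319,842.80

Line 1 (F-747, Pelon, 1,635 kg, £257,120.10):
Base rate for F-747 is 1.5%.
Origin Pelon qualifies under the Talos–Pelon agreement and F-747 is covered: preferential rate Free applies instead.
Duty = £257,120.10 × 0% = £0.00.
Line 2 (K-869, Bralica, 2,144 m², £444,000.96):
Base rate for K-869 is £6.25/m².
Additional duty on K-869 from Bralica: +61.2% ad valorem. Applied ad valorem rate = 61.2%.
Duty = £444,000.96 × 61.2% + 2,144 × £6.25 = £285,128.59.
Line 3 (R-140, Pelon, 2,125 units, £315,583.75):
Base rate for R-140 is 19.5% + £3.17/unit.
Origin Pelon qualifies under the Talos–Pelon agreement and R-140 is covered: preferential rate 11% applies instead.
The additional-duty order on R-140 targets Bralica, not Pelon; it does not apply.
Duty = £315,583.75 × 11% = £34,714.21.
Total = £0.00 + £285,128.59 + £34,714.21 = £319,842.80.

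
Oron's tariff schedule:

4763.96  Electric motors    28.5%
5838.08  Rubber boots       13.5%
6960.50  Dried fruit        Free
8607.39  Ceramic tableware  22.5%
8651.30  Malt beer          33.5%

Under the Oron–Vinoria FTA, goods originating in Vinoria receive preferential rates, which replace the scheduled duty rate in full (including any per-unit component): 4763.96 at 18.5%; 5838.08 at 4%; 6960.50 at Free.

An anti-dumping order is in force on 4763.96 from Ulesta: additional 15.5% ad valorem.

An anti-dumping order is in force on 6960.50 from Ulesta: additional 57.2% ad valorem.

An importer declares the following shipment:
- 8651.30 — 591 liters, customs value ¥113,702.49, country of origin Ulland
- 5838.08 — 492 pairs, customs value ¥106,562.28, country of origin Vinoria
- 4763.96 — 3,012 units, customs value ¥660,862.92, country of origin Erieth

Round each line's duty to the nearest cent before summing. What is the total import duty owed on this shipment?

¥230,698.75

Line 1 (8651.30, Ulland, 591 liters, ¥113,702.49):
Base rate for 8651.30 is 33.5%.
Duty = ¥113,702.49 × 33.5% = ¥38,090.33.
Line 2 (5838.08, Vinoria, 492 pairs, ¥106,562.28):
Base rate for 5838.08 is 13.5%.
Origin Vinoria qualifies under the Oron–Vinoria agreement and 5838.08 is covered: preferential rate 4% applies instead.
Duty = ¥106,562.28 × 4% = ¥4,262.49.
Line 3 (4763.96, Erieth, 3,012 units, ¥660,862.92):
Base rate for 4763.96 is 28.5%.
4763.96 has an FTA preferential rate, but origin Erieth is not Vinoria; base rate stands.
The additional-duty order on 4763.96 targets Ulesta, not Erieth; it does not apply.
Duty = ¥660,862.92 × 28.5% = ¥188,345.93.
Total = ¥38,090.33 + ¥4,262.49 + ¥188,345.93 = ¥230,698.75.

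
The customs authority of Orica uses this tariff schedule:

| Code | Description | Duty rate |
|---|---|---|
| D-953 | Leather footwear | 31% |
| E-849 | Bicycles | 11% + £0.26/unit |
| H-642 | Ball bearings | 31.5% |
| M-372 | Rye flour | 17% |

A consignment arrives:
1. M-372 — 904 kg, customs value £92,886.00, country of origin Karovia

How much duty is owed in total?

£15,790.62

Line 1 (M-372, Karovia, 904 kg, £92,886.00):
Base rate for M-372 is 17%.
Duty = £92,886.00 × 17% = £15,790.62.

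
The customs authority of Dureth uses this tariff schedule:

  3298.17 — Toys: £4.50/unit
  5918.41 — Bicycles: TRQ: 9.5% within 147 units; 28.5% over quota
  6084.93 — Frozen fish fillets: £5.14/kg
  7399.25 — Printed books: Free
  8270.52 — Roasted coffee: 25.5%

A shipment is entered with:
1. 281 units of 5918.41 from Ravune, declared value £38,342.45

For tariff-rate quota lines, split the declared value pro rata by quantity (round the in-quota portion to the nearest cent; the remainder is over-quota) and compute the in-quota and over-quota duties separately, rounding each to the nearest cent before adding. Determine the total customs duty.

Line 1 (5918.41, Ravune, 281 units, £38,342.45):
Code 5918.41 is under a tariff-rate quota (threshold 147 units). In-quota: 147 units at 9.5%; over-quota: 134 units at 28.5%.
Pro-rata value split: in-quota = £38,342.45 × 147/281 = £20,058.15; over-quota = £38,342.45 − £20,058.15 = £18,284.30.
In-quota duty = £20,058.15 × 9.5% = £1,905.52. Over-quota duty = £18,284.30 × 28.5% = £5,211.03.
Line duty = £1,905.52 + £5,211.03 = £7,116.55.

£7,116.55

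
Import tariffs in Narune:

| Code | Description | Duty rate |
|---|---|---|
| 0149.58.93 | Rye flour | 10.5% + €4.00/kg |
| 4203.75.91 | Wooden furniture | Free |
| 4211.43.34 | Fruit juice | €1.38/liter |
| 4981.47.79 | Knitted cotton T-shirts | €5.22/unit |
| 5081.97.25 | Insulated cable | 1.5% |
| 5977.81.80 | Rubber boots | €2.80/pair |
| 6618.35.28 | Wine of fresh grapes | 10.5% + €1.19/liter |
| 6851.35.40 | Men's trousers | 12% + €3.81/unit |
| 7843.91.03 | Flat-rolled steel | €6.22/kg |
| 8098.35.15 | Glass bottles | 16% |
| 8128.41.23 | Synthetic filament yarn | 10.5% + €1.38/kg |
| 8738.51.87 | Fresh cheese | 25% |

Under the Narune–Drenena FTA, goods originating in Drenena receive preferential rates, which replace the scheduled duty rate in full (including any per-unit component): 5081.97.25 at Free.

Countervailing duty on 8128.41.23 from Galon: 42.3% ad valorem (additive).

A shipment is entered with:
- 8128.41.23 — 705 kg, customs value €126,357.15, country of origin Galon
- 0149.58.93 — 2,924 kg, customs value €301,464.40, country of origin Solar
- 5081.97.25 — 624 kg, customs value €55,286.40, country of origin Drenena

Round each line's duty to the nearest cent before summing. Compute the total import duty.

€111,039.24

Line 1 (8128.41.23, Galon, 705 kg, €126,357.15):
Base rate for 8128.41.23 is 10.5% + €1.38/kg.
Additional duty on 8128.41.23 from Galon: +42.3%. Applied ad valorem rate: 10.5% + 42.3% = 52.8%.
Duty = €126,357.15 × 52.8% + 705 × €1.38 = €67,689.48.
Line 2 (0149.58.93, Solar, 2,924 kg, €301,464.40):
Base rate for 0149.58.93 is 10.5% + €4.00/kg.
Duty = €301,464.40 × 10.5% + 2,924 × €4.00 = €43,349.76.
Line 3 (5081.97.25, Drenena, 624 kg, €55,286.40):
Base rate for 5081.97.25 is 1.5%.
Origin Drenena qualifies under the Narune–Drenena agreement and 5081.97.25 is covered: preferential rate Free applies instead.
Duty = €55,286.40 × 0% = €0.00.
Total = €67,689.48 + €43,349.76 + €0.00 = €111,039.24.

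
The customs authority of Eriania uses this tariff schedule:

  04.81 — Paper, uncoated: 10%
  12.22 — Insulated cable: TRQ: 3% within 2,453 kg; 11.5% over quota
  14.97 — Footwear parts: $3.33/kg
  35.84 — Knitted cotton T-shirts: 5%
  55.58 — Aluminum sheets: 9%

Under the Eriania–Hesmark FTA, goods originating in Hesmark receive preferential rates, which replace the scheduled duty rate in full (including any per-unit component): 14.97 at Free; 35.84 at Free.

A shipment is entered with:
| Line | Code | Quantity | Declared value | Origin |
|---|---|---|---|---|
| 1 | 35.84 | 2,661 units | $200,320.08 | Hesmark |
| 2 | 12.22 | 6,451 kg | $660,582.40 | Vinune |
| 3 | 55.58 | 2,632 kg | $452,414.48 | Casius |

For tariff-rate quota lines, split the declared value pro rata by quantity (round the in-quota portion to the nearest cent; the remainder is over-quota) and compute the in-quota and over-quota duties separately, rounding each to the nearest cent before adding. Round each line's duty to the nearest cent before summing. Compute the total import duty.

$95,333.37

Line 1 (35.84, Hesmark, 2,661 units, $200,320.08):
Base rate for 35.84 is 5%.
Origin Hesmark qualifies under the Eriania–Hesmark agreement and 35.84 is covered: preferential rate Free applies instead.
Duty = $200,320.08 × 0% = $0.00.
Line 2 (12.22, Vinune, 6,451 kg, $660,582.40):
Code 12.22 is under a tariff-rate quota (threshold 2,453 kg). In-quota: 2,453 kg at 3%; over-quota: 3,998 kg at 11.5%.
Pro-rata value split: in-quota = $660,582.40 × 2,453/6,451 = $251,187.20; over-quota = $660,582.40 − $251,187.20 = $409,395.20.
In-quota duty = $251,187.20 × 3% = $7,535.62. Over-quota duty = $409,395.20 × 11.5% = $47,080.45.
Line duty = $7,535.62 + $47,080.45 = $54,616.07.
Line 3 (55.58, Casius, 2,632 kg, $452,414.48):
Base rate for 55.58 is 9%.
Duty = $452,414.48 × 9% = $40,717.30.
Total = $0.00 + $54,616.07 + $40,717.30 = $95,333.37.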